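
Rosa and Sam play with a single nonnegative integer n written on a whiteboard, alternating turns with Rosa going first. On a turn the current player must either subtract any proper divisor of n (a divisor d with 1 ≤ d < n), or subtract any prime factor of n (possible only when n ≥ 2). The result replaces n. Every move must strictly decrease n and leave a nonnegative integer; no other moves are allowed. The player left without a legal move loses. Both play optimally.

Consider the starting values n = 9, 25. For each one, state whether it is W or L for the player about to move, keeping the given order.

9: L, 25: W

Work bottom-up. With no move the player to move loses. Otherwise the position is W if at least one move leads to an L position for the opponent, and L if every move leads to a W.
n=0: no move → L
n=1: no move → L
n=2: reaches L-position 0 → W
n=3: reaches L-position 0 → W
n=4: only reaches 2(W), 3(W), all W → L
n=5: reaches L-position 0 → W
n=6: reaches L-position 4 → W
n=7: reaches L-position 0 → W
n=8: reaches L-position 4 → W
n=9: only reaches 6(W), 8(W), all W → L
n=10: reaches L-position 9 → W
n=11: reaches L-position 0 → W
n=12: reaches L-position 9 → W
n=13: reaches L-position 0 → W
n=14: only reaches 7(W), 12(W), 13(W), all W → L
n=15: reaches L-position 14 → W
n=16: reaches L-position 14 → W
n=17: reaches L-position 0 → W
n=18: reaches L-position 9 → W
n=19: reaches L-position 0 → W
n=20: only reaches 10(W), 15(W), 16(W), 18(W), 19(W), all W → L
n=21: reaches L-position 14 → W
n=22: reaches L-position 20 → W
n=23: reaches L-position 0 → W
n=24: reaches L-position 20 → W
n=25: reaches L-position 20 → W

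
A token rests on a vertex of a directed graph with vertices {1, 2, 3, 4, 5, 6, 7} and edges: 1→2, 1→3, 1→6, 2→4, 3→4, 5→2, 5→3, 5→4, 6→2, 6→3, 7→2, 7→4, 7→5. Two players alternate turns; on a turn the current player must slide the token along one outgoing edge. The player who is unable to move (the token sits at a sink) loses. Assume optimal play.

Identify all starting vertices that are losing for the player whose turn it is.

Classify positions by backward induction: terminal positions (no move available) are L. From any other position, the mover wins iff some move reaches an L.
Every edge goes from a vertex to one that appears earlier in the order 4, 3, 2, 5, 6, 1, 7, so processing vertices in that order labels each vertex after all of its successors.
4: no outgoing edge → L
3: can move to 4, which is L ⇒ W
2: can move to 4, which is L ⇒ W
5: can move to 4, which is L ⇒ W
6: moves to 2(W), 3(W); every one is W ⇒ L
1: can move to 6, which is L ⇒ W
7: can move to 4, which is L ⇒ W
The losing starting vertices are exactly the entries labelled L in this table (2 of them).

4, 6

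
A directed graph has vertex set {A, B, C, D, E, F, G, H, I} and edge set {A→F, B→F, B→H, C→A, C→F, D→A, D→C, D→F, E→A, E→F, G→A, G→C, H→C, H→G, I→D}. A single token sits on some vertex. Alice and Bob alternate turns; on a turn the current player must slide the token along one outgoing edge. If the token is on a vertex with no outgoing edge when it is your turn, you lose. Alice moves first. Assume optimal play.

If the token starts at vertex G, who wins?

Bob wins.

Positions with no move are L. A position that does have a move is losing for the player to move precisely when every available move leads to a winning position for the opponent. Fill in the labels:
Every edge goes from a vertex to one that appears earlier in the order F, A, C, D, I, E, G, H, B, so processing vertices in that order labels each vertex after all of its successors.
F: no outgoing edge → L
A: W (go to F, an L position)
C: W (go to F, an L position)
D: W (go to F, an L position)
I: L (sole option D(W) is W)
E: W (go to F, an L position)
G: L (options C(W), A(W) are all W)
H: W (go to G, an L position)
B: W (go to F, an L position)
The starting position G is L: whatever Alice does, the opponent receives a W position.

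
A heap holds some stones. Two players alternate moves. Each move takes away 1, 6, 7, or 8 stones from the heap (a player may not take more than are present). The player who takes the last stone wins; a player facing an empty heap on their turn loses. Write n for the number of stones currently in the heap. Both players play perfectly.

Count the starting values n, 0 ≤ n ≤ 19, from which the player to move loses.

6

Classify positions by backward induction: terminal positions (no move available) are L. From any other position, the mover wins iff some move reaches an L.
n=0: no move → L
n=1: →0(L), so W
n=2: →1(W) only, which is W, so L
n=3: →2(L), so W
n=4: →3(W) only, which is W, so L
n=5: →4(L), so W
n=6: →0(L), so W
n=7: →0(L), so W
n=8: →2(L), so W
n=9: →2(L), so W
n=10: →4(L), so W
n=11: →4(L), so W
n=12: →4(L), so W
n=13: →12(W), 7(W), 6(W), 5(W) — all W, so L
n=14: →13(L), so W
n=15: →14(W), 9(W), 8(W), 7(W) — all W, so L
n=16: →15(L), so W
n=17: →16(W), 11(W), 10(W), 9(W) — all W, so L
n=18: →17(L), so W
n=19: →13(L), so W
L entries with 0 ≤ n ≤ 19: n = 0, 2, 4, 13, 15, 17; that makes 6.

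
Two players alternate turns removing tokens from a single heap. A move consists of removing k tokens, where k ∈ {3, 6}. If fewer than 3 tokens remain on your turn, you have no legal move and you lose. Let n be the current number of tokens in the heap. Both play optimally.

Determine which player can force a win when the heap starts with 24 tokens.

Build the W/L table. Terminal = L. A non-terminal position is W if it has a move to some L; otherwise it is L.
n=0: no move → L
n=1: no move → L
n=2: no move → L
n=3: reaches L-position 0 → W
n=4: reaches L-position 1 → W
n=5: reaches L-position 2 → W
n=6: reaches L-position 0 → W
n=7: reaches L-position 1 → W
n=8: reaches L-position 2 → W
n=9: only reaches 6(W), 3(W), all W → L
n=10: only reaches 7(W), 4(W), all W → L
n=11: only reaches 8(W), 5(W), all W → L
n=12: reaches L-position 9 → W
n=13: reaches L-position 10 → W
n=14: reaches L-position 11 → W
n=15: reaches L-position 9 → W
n=16: reaches L-position 10 → W
n=17: reaches L-position 11 → W
n=18: only reaches 15(W), 12(W), all W → L
n=19: only reaches 16(W), 13(W), all W → L
n=20: only reaches 17(W), 14(W), all W → L
n=21: reaches L-position 18 → W
n=22: reaches L-position 19 → W
n=23: reaches L-position 20 → W
n=24: reaches L-position 18 → W
From 24 the player to move can remove 6, leaving 18, reaching an L position.

The first player wins.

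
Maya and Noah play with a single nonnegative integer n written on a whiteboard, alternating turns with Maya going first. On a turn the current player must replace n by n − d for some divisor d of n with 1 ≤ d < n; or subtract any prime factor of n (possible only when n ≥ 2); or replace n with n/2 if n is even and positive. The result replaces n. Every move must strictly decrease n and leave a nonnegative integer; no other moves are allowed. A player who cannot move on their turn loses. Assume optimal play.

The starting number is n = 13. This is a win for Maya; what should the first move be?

Label each position W (a win for the player to move) or L (a loss). A position with no legal move is L; any other position is W exactly when some move reaches an L, and L when every move reaches a W.
n=0: no move → L
n=1: no move → L
n=2: reaches L-position 0 → W
n=3: reaches L-position 0 → W
n=4: only reaches 2(W), 3(W), all W → L
n=5: reaches L-position 0 → W
n=6: reaches L-position 4 → W
n=7: reaches L-position 0 → W
n=8: reaches L-position 4 → W
n=9: only reaches 6(W), 8(W), all W → L
n=10: reaches L-position 9 → W
n=11: reaches L-position 0 → W
n=12: reaches L-position 9 → W
n=13: reaches L-position 0 → W
From 13, the L positions reachable in one move are: 0.

Move to 0.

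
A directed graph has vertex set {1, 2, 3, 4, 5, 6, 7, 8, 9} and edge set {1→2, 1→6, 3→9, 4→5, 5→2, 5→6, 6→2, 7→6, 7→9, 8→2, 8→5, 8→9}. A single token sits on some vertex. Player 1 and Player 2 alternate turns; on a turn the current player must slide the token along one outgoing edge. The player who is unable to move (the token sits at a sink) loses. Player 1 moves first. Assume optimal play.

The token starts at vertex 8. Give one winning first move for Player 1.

Label each position W (a win for the player to move) or L (a loss). A position with no legal move is L; any other position is W exactly when some move reaches an L, and L when every move reaches a W.
Every edge goes from a vertex to one that appears earlier in the order 2, 9, 6, 5, 3, 1, 4, 8, 7, so processing vertices in that order labels each vertex after all of its successors.
2: no outgoing edge → L
9: no outgoing edge → L
6: reaches L-position 2 → W
5: reaches L-position 2 → W
3: reaches L-position 9 → W
1: reaches L-position 2 → W
4: only reaches 5(W), which is W → L
8: reaches L-position 9 → W
7: reaches L-position 9 → W
From 8, the L positions reachable in one move are: 9, 2. Any move reaching one of these is winning.

Move to 9.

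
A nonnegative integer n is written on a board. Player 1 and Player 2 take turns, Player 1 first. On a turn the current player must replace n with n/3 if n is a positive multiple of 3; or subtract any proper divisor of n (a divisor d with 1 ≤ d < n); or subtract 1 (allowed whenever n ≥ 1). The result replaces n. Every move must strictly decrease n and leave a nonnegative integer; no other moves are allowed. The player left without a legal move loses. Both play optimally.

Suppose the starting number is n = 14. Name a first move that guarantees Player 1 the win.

Build the W/L table. Terminal = L. A non-terminal position is W if it has a move to some L; otherwise it is L.
n=0: no move → L
n=1: →0(L), so W
n=2: →1(W) only, which is W, so L
n=3: →2(L), so W
n=4: →2(L), so W
n=5: →4(W) only, which is W, so L
n=6: →2(L), so W
n=7: →6(W) only, which is W, so L
n=8: →7(L), so W
n=9: →3(W), 6(W), 8(W) — all W, so L
n=10: →5(L), so W
n=11: →10(W) only, which is W, so L
n=12: →9(L), so W
n=13: →12(W) only, which is W, so L
n=14: →7(L), so W
From 14, the L positions reachable in one move are: 7, 13. Any move reaching one of these is winning.

Move to 7.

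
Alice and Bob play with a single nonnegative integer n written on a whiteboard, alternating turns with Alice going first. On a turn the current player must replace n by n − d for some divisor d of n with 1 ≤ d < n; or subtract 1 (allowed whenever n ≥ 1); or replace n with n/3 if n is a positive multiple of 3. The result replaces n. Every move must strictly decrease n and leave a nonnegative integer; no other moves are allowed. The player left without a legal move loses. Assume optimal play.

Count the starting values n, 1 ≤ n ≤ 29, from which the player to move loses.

Work bottom-up. With no move the player to move loses. Otherwise the position is W if at least one move leads to an L position for the opponent, and L if every move leads to a W.
n=0: no move → L
n=1: can move to 0, which is L ⇒ W
n=2: the only move is to 1(W), a W ⇒ L
n=3: can move to 2, which is L ⇒ W
n=4: can move to 2, which is L ⇒ W
n=5: the only move is to 4(W), a W ⇒ L
n=6: can move to 2, which is L ⇒ W
n=7: the only move is to 6(W), a W ⇒ L
n=8: can move to 7, which is L ⇒ W
n=9: moves to 3(W), 6(W), 8(W); every one is W ⇒ L
n=10: can move to 5, which is L ⇒ W
n=11: the only move is to 10(W), a W ⇒ L
n=12: can move to 9, which is L ⇒ W
n=13: the only move is to 12(W), a W ⇒ L
n=14: can move to 7, which is L ⇒ W
n=15: can move to 5, which is L ⇒ W
n=16: moves to 8(W), 12(W), 14(W), 15(W); every one is W ⇒ L
n=17: can move to 16, which is L ⇒ W
n=18: can move to 9, which is L ⇒ W
n=19: the only move is to 18(W), a W ⇒ L
n=20: can move to 16, which is L ⇒ W
n=21: can move to 7, which is L ⇒ W
n=22: can move to 11, which is L ⇒ W
n=23: the only move is to 22(W), a W ⇒ L
n=24: can move to 16, which is L ⇒ W
n=25: moves to 20(W), 24(W); every one is W ⇒ L
n=26: can move to 13, which is L ⇒ W
n=27: can move to 9, which is L ⇒ W
n=28: moves to 14(W), 21(W), 24(W), 26(W), 27(W); every one is W ⇒ L
n=29: can move to 28, which is L ⇒ W
L entries with 1 ≤ n ≤ 29 (n=0 is outside the asked range and is not counted): n = 2, 5, 7, 9, 11, 13, 16, 19, 23, 25, 28; that makes 11.

11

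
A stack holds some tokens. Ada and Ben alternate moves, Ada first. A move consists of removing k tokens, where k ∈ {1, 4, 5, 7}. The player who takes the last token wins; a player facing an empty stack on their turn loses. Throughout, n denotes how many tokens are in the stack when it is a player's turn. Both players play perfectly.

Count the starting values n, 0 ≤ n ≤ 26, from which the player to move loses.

Compute win/loss labels from the base case upward. A position with no move is L. Any other position is W if it can reach an L in one move, else L.
n=0: no move → L
n=1: W (go to 0, an L position)
n=2: L (sole option 1(W) is W)
n=3: W (go to 2, an L position)
n=4: W (go to 0, an L position)
n=5: W (go to 0, an L position)
n=6: W (go to 2, an L position)
n=7: W (go to 2, an L position)
n=8: L (options 7(W), 4(W), 3(W), 1(W) are all W)
n=9: W (go to 8, an L position)
n=10: L (options 9(W), 6(W), 5(W), 3(W) are all W)
n=11: W (go to 10, an L position)
n=12: W (go to 8, an L position)
n=13: W (go to 8, an L position)
n=14: W (go to 10, an L position)
n=15: W (go to 10, an L position)
n=16: L (options 15(W), 12(W), 11(W), 9(W) are all W)
n=17: W (go to 16, an L position)
n=18: L (options 17(W), 14(W), 13(W), 11(W) are all W)
n=19: W (go to 18, an L position)
n=20: W (go to 16, an L position)
n=21: W (go to 16, an L position)
n=22: W (go to 18, an L position)
n=23: W (go to 18, an L position)
n=24: L (options 23(W), 20(W), 19(W), 17(W) are all W)
n=25: W (go to 24, an L position)
n=26: L (options 25(W), 22(W), 21(W), 19(W) are all W)
L entries with 0 ≤ n ≤ 26: n = 0, 2, 8, 10, 16, 18, 24, 26; that makes 8.

8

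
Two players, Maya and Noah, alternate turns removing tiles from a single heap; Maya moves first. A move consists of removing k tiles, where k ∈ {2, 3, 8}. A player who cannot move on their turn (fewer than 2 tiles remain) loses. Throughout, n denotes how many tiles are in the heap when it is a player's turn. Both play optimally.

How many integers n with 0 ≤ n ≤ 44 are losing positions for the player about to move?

Build the W/L table. Terminal = L. A non-terminal position is W if it has a move to some L; otherwise it is L.
n=0: no move → L
n=1: no move → L
n=2: reaches L-position 0 → W
n=3: reaches L-position 1 → W
n=4: reaches L-position 1 → W
n=5: only reaches 3(W), 2(W), all W → L
n=6: only reaches 4(W), 3(W), all W → L
n=7: reaches L-position 5 → W
n=8: reaches L-position 6 → W
n=9: reaches L-position 6 → W
n=10: only reaches 8(W), 7(W), 2(W), all W → L
n=11: only reaches 9(W), 8(W), 3(W), all W → L
n=12: reaches L-position 10 → W
n=13: reaches L-position 11 → W
n=14: reaches L-position 11 → W
n=15: only reaches 13(W), 12(W), 7(W), all W → L
n=16: only reaches 14(W), 13(W), 8(W), all W → L
n=17: reaches L-position 15 → W
n=18: reaches L-position 16 → W
n=19: reaches L-position 16 → W
n=20: only reaches 18(W), 17(W), 12(W), all W → L
n=21: only reaches 19(W), 18(W), 13(W), all W → L
n=22: reaches L-position 20 → W
n=23: reaches L-position 21 → W
n=24: reaches L-position 21 → W
n=25: only reaches 23(W), 22(W), 17(W), all W → L
n=26: only reaches 24(W), 23(W), 18(W), all W → L
n=27: reaches L-position 25 → W
n=28: reaches L-position 26 → W
n=29: reaches L-position 26 → W
n=30: only reaches 28(W), 27(W), 22(W), all W → L
n=31: only reaches 29(W), 28(W), 23(W), all W → L
n=32: reaches L-position 30 → W
n=33: reaches L-position 31 → W
n=34: reaches L-position 31 → W
n=35: only reaches 33(W), 32(W), 27(W), all W → L
n=36: only reaches 34(W), 33(W), 28(W), all W → L
n=37: reaches L-position 35 → W
n=38: reaches L-position 36 → W
n=39: reaches L-position 36 → W
n=40: only reaches 38(W), 37(W), 32(W), all W → L
n=41: only reaches 39(W), 38(W), 33(W), all W → L
n=42: reaches L-position 40 → W
n=43: reaches L-position 41 → W
n=44: reaches L-position 41 → W
L entries with 0 ≤ n ≤ 44: n = 0, 1, 5, 6, 10, 11, 15, 16, 20, 21, 25, 26, 30, 31, 35, 36, 40, 41; that makes 18.

18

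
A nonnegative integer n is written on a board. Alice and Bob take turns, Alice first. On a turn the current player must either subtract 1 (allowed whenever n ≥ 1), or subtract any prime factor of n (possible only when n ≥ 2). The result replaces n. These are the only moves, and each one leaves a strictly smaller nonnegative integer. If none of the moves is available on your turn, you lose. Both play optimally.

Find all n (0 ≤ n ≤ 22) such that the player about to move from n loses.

Positions with no move are L. A position that does have a move is losing for the player to move precisely when every available move leads to a winning position for the opponent. Fill in the labels:
n=0: no move → L
n=1: reaches L-position 0 → W
n=2: reaches L-position 0 → W
n=3: reaches L-position 0 → W
n=4: only reaches 2(W), 3(W), all W → L
n=5: reaches L-position 0 → W
n=6: reaches L-position 4 → W
n=7: reaches L-position 0 → W
n=8: only reaches 6(W), 7(W), all W → L
n=9: reaches L-position 8 → W
n=10: reaches L-position 8 → W
n=11: reaches L-position 0 → W
n=12: only reaches 9(W), 10(W), 11(W), all W → L
n=13: reaches L-position 0 → W
n=14: reaches L-position 12 → W
n=15: reaches L-position 12 → W
n=16: only reaches 14(W), 15(W), all W → L
n=17: reaches L-position 0 → W
n=18: reaches L-position 16 → W
n=19: reaches L-position 0 → W
n=20: only reaches 15(W), 18(W), 19(W), all W → L
n=21: reaches L-position 20 → W
n=22: reaches L-position 20 → W
Reading off the rows marked L gives the requested list; there are 6 such values of n.

0, 4, 8, 12, 16, 20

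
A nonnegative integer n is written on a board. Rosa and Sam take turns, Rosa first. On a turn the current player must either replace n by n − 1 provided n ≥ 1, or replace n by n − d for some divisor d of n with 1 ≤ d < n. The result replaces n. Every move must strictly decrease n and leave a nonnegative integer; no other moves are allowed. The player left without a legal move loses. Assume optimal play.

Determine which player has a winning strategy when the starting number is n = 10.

Label each position W (a win for the player to move) or L (a loss). A position with no legal move is L; any other position is W exactly when some move reaches an L, and L when every move reaches a W.
n=0: no move → L
n=1: reaches L-position 0 → W
n=2: only reaches 1(W), which is W → L
n=3: reaches L-position 2 → W
n=4: reaches L-position 2 → W
n=5: only reaches 4(W), which is W → L
n=6: reaches L-position 5 → W
n=7: only reaches 6(W), which is W → L
n=8: reaches L-position 7 → W
n=9: only reaches 6(W), 8(W), all W → L
n=10: reaches L-position 5 → W
From 10 Rosa can move to 5, reaching an L position.

Rosa wins.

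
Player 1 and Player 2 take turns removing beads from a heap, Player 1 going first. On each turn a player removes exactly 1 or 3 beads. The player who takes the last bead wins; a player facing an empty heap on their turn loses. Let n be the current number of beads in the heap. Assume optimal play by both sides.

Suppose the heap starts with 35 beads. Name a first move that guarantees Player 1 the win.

Use the standard recursion: the mover loses at a terminal position; elsewhere, the mover wins exactly when some move hands the opponent an L position.
n=0: no move → L
n=1: can move to 0, which is L ⇒ W
n=2: the only move is to 1(W), a W ⇒ L
n=3: can move to 2, which is L ⇒ W
n=4: moves to 3(W), 1(W); every one is W ⇒ L
n=5: can move to 4, which is L ⇒ W
n=6: moves to 5(W), 3(W); every one is W ⇒ L
n=7: can move to 6, which is L ⇒ W
n=8: moves to 7(W), 5(W); every one is W ⇒ L
n=9: can move to 8, which is L ⇒ W
n=10: moves to 9(W), 7(W); every one is W ⇒ L
n=11: can move to 10, which is L ⇒ W
n=12: moves to 11(W), 9(W); every one is W ⇒ L
n=13: can move to 12, which is L ⇒ W
n=14: moves to 13(W), 11(W); every one is W ⇒ L
n=15: can move to 14, which is L ⇒ W
n=16: moves to 15(W), 13(W); every one is W ⇒ L
n=17: can move to 16, which is L ⇒ W
n=18: moves to 17(W), 15(W); every one is W ⇒ L
n=19: can move to 18, which is L ⇒ W
n=20: moves to 19(W), 17(W); every one is W ⇒ L
n=21: can move to 20, which is L ⇒ W
n=22: moves to 21(W), 19(W); every one is W ⇒ L
n=23: can move to 22, which is L ⇒ W
n=24: moves to 23(W), 21(W); every one is W ⇒ L
n=25: can move to 24, which is L ⇒ W
n=26: moves to 25(W), 23(W); every one is W ⇒ L
n=27: can move to 26, which is L ⇒ W
n=28: moves to 27(W), 25(W); every one is W ⇒ L
n=29: can move to 28, which is L ⇒ W
n=30: moves to 29(W), 27(W); every one is W ⇒ L
n=31: can move to 30, which is L ⇒ W
n=32: moves to 31(W), 29(W); every one is W ⇒ L
n=33: can move to 32, which is L ⇒ W
n=34: moves to 33(W), 31(W); every one is W ⇒ L
n=35: can move to 34, which is L ⇒ W
From 35, the L positions reachable in one move are: 34, 32. Any move reaching one of these is winning.

Remove 1, leaving 34.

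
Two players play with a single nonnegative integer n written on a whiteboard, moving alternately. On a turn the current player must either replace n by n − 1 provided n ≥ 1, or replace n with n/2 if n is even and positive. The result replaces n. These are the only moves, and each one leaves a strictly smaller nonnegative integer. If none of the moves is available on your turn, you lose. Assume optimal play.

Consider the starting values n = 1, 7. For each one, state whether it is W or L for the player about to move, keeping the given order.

1: W, 7: L

Compute win/loss labels from the base case upward. A position with no move is L. Any other position is W if it can reach an L in one move, else L.
n=0: no move → L
n=1: W (go to 0, an L position)
n=2: L (sole option 1(W) is W)
n=3: W (go to 2, an L position)
n=4: W (go to 2, an L position)
n=5: L (sole option 4(W) is W)
n=6: W (go to 5, an L position)
n=7: L (sole option 6(W) is W)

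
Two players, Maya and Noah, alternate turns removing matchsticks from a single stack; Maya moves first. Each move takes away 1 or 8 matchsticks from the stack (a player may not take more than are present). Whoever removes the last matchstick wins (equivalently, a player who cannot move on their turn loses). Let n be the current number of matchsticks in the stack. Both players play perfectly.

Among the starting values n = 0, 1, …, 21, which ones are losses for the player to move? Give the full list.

0, 2, 4, 6, 9, 11, 13, 15, 18, 20

Label each position W (a win for the player to move) or L (a loss). A position with no legal move is L; any other position is W exactly when some move reaches an L, and L when every move reaches a W.
n=0: no move → L
n=1: reaches L-position 0 → W
n=2: only reaches 1(W), which is W → L
n=3: reaches L-position 2 → W
n=4: only reaches 3(W), which is W → L
n=5: reaches L-position 4 → W
n=6: only reaches 5(W), which is W → L
n=7: reaches L-position 6 → W
n=8: reaches L-position 0 → W
n=9: only reaches 8(W), 1(W), all W → L
n=10: reaches L-position 9 → W
n=11: only reaches 10(W), 3(W), all W → L
n=12: reaches L-position 11 → W
n=13: only reaches 12(W), 5(W), all W → L
n=14: reaches L-position 13 → W
n=15: only reaches 14(W), 7(W), all W → L
n=16: reaches L-position 15 → W
n=17: reaches L-position 9 → W
n=18: only reaches 17(W), 10(W), all W → L
n=19: reaches L-position 18 → W
n=20: only reaches 19(W), 12(W), all W → L
n=21: reaches L-position 20 → W
The losing starting values of n are exactly the entries labelled L in this table (10 of them).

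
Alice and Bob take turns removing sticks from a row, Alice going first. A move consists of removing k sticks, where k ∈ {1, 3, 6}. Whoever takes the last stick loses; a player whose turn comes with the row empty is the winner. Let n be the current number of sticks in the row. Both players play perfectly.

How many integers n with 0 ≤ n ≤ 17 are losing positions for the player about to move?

6

Classify positions by backward induction: terminal positions (no move available) are W. From any other position, the mover wins iff some move reaches an L.
n=0: no move; the opponent has just taken the last stick and therefore loses → W
n=1: the only move is to 0(W), a W ⇒ L
n=2: can move to 1, which is L ⇒ W
n=3: moves to 2(W), 0(W); every one is W ⇒ L
n=4: can move to 3, which is L ⇒ W
n=5: moves to 4(W), 2(W); every one is W ⇒ L
n=6: can move to 5, which is L ⇒ W
n=7: can move to 1, which is L ⇒ W
n=8: can move to 5, which is L ⇒ W
n=9: can move to 3, which is L ⇒ W
n=10: moves to 9(W), 7(W), 4(W); every one is W ⇒ L
n=11: can move to 10, which is L ⇒ W
n=12: moves to 11(W), 9(W), 6(W); every one is W ⇒ L
n=13: can move to 12, which is L ⇒ W
n=14: moves to 13(W), 11(W), 8(W); every one is W ⇒ L
n=15: can move to 14, which is L ⇒ W
n=16: can move to 10, which is L ⇒ W
n=17: can move to 14, which is L ⇒ W
L entries with 0 ≤ n ≤ 17: n = 1, 3, 5, 10, 12, 14; that makes 6.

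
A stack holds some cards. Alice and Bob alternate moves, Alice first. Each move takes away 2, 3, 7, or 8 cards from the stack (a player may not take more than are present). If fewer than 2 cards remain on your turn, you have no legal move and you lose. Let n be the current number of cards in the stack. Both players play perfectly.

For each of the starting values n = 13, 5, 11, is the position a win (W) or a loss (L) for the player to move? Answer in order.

Work bottom-up. With no move the player to move loses. Otherwise the position is W if at least one move leads to an L position for the opponent, and L if every move leads to a W.
n=0: no move → L
n=1: no move → L
n=2: W (go to 0, an L position)
n=3: W (go to 1, an L position)
n=4: W (go to 1, an L position)
n=5: L (options 3(W), 2(W) are all W)
n=6: L (options 4(W), 3(W) are all W)
n=7: W (go to 5, an L position)
n=8: W (go to 6, an L position)
n=9: W (go to 6, an L position)
n=10: L (options 8(W), 7(W), 3(W), 2(W) are all W)
n=11: L (options 9(W), 8(W), 4(W), 3(W) are all W)
n=12: W (go to 10, an L position)
n=13: W (go to 11, an L position)

13: W, 5: L, 11: L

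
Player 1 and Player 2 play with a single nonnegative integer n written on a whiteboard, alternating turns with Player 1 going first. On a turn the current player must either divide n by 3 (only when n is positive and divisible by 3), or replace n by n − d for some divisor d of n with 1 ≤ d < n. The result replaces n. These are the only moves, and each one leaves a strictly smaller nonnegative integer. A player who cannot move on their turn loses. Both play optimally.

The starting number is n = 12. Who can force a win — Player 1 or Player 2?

Player 1 wins.

Compute win/loss labels from the base case upward. A position with no move is L. Any other position is W if it can reach an L in one move, else L.
n=0: no move → L
n=1: no move → L
n=2: can move to 1, which is L ⇒ W
n=3: can move to 1, which is L ⇒ W
n=4: moves to 2(W), 3(W); every one is W ⇒ L
n=5: can move to 4, which is L ⇒ W
n=6: can move to 4, which is L ⇒ W
n=7: the only move is to 6(W), a W ⇒ L
n=8: can move to 4, which is L ⇒ W
n=9: moves to 3(W), 6(W), 8(W); every one is W ⇒ L
n=10: can move to 9, which is L ⇒ W
n=11: the only move is to 10(W), a W ⇒ L
n=12: can move to 4, which is L ⇒ W
The starting position 12 is W: Player 1 should move to 4, handing over an L position.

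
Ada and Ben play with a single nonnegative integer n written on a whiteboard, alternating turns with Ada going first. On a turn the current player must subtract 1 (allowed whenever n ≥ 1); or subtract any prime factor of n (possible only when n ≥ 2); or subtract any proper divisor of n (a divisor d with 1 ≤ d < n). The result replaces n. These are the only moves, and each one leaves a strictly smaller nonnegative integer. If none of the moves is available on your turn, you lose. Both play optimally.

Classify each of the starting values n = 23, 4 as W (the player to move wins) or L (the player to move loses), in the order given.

Build the W/L table. Terminal = L. A non-terminal position is W if it has a move to some L; otherwise it is L.
n=0: no move → L
n=1: →0(L), so W
n=2: →0(L), so W
n=3: →0(L), so W
n=4: →2(W), 3(W) — all W, so L
n=5: →0(L), so W
n=6: →4(L), so W
n=7: →0(L), so W
n=8: →4(L), so W
n=9: →6(W), 8(W) — all W, so L
n=10: →9(L), so W
n=11: →0(L), so W
n=12: →9(L), so W
n=13: →0(L), so W
n=14: →7(W), 12(W), 13(W) — all W, so L
n=15: →14(L), so W
n=16: →14(L), so W
n=17: →0(L), so W
n=18: →9(L), so W
n=19: →0(L), so W
n=20: →10(W), 15(W), 16(W), 18(W), 19(W) — all W, so L
n=21: →14(L), so W
n=22: →20(L), so W
n=23: →0(L), so W

23: W, 4: L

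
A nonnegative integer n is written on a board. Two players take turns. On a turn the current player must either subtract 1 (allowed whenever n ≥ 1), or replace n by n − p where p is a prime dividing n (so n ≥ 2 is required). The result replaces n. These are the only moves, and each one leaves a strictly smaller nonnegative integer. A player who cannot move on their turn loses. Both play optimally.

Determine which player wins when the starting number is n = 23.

The first player wins.

Positions with no move are L. A position that does have a move is losing for the player to move precisely when every available move leads to a winning position for the opponent. Fill in the labels:
n=0: no move → L
n=1: reaches L-position 0 → W
n=2: reaches L-position 0 → W
n=3: reaches L-position 0 → W
n=4: only reaches 2(W), 3(W), all W → L
n=5: reaches L-position 0 → W
n=6: reaches L-position 4 → W
n=7: reaches L-position 0 → W
n=8: only reaches 6(W), 7(W), all W → L
n=9: reaches L-position 8 → W
n=10: reaches L-position 8 → W
n=11: reaches L-position 0 → W
n=12: only reaches 9(W), 10(W), 11(W), all W → L
n=13: reaches L-position 0 → W
n=14: reaches L-position 12 → W
n=15: reaches L-position 12 → W
n=16: only reaches 14(W), 15(W), all W → L
n=17: reaches L-position 0 → W
n=18: reaches L-position 16 → W
n=19: reaches L-position 0 → W
n=20: only reaches 15(W), 18(W), 19(W), all W → L
n=21: reaches L-position 20 → W
n=22: reaches L-position 20 → W
n=23: reaches L-position 0 → W
From 23 the player to move can move to 0, reaching an L position.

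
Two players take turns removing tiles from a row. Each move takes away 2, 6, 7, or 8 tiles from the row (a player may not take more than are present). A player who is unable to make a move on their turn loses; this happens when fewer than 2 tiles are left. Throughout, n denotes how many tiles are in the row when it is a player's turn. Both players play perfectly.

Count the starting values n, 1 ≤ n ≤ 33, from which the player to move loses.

11

Label each position W (a win for the player to move) or L (a loss). A position with no legal move is L; any other position is W exactly when some move reaches an L, and L when every move reaches a W.
n=0: no move → L
n=1: no move → L
n=2: can move to 0, which is L ⇒ W
n=3: can move to 1, which is L ⇒ W
n=4: the only move is to 2(W), a W ⇒ L
n=5: the only move is to 3(W), a W ⇒ L
n=6: can move to 4, which is L ⇒ W
n=7: can move to 5, which is L ⇒ W
n=8: can move to 1, which is L ⇒ W
n=9: can move to 1, which is L ⇒ W
n=10: can move to 4, which is L ⇒ W
n=11: can move to 5, which is L ⇒ W
n=12: can move to 5, which is L ⇒ W
n=13: can move to 5, which is L ⇒ W
n=14: moves to 12(W), 8(W), 7(W), 6(W); every one is W ⇒ L
n=15: moves to 13(W), 9(W), 8(W), 7(W); every one is W ⇒ L
n=16: can move to 14, which is L ⇒ W
n=17: can move to 15, which is L ⇒ W
n=18: moves to 16(W), 12(W), 11(W), 10(W); every one is W ⇒ L
n=19: moves to 17(W), 13(W), 12(W), 11(W); every one is W ⇒ L
n=20: can move to 18, which is L ⇒ W
n=21: can move to 19, which is L ⇒ W
n=22: can move to 15, which is L ⇒ W
n=23: can move to 15, which is L ⇒ W
n=24: can move to 18, which is L ⇒ W
n=25: can move to 19, which is L ⇒ W
n=26: can move to 19, which is L ⇒ W
n=27: can move to 19, which is L ⇒ W
n=28: moves to 26(W), 22(W), 21(W), 20(W); every one is W ⇒ L
n=29: moves to 27(W), 23(W), 22(W), 21(W); every one is W ⇒ L
n=30: can move to 28, which is L ⇒ W
n=31: can move to 29, which is L ⇒ W
n=32: moves to 30(W), 26(W), 25(W), 24(W); every one is W ⇒ L
n=33: moves to 31(W), 27(W), 26(W), 25(W); every one is W ⇒ L
L entries with 1 ≤ n ≤ 33 (n=0 is outside the asked range and is not counted): n = 1, 4, 5, 14, 15, 18, 19, 28, 29, 32, 33; that makes 11.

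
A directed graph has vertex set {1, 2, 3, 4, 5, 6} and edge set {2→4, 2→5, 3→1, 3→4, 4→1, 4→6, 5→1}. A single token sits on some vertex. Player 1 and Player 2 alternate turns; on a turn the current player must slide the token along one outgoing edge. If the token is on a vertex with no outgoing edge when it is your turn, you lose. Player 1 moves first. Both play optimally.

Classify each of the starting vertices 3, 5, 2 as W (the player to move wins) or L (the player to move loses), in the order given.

3: W, 5: W, 2: L

Positions with no move are L. A position that does have a move is losing for the player to move precisely when every available move leads to a winning position for the opponent. Fill in the labels:
Every edge goes from a vertex to one that appears earlier in the order 6, 1, 4, 5, 3, 2, so processing vertices in that order labels each vertex after all of its successors.
6: no outgoing edge → L
1: no outgoing edge → L
4: reaches L-position 1 → W
5: reaches L-position 1 → W
3: reaches L-position 1 → W
2: only reaches 5(W), 4(W), all W → L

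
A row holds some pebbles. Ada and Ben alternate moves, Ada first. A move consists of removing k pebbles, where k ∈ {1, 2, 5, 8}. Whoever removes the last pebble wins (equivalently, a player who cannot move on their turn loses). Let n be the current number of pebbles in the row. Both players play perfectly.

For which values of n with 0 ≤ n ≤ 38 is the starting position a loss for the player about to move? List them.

Classify positions by backward induction: terminal positions (no move available) are L. From any other position, the mover wins iff some move reaches an L.
n=0: no move → L
n=1: can move to 0, which is L ⇒ W
n=2: can move to 0, which is L ⇒ W
n=3: moves to 2(W), 1(W); every one is W ⇒ L
n=4: can move to 3, which is L ⇒ W
n=5: can move to 3, which is L ⇒ W
n=6: moves to 5(W), 4(W), 1(W); every one is W ⇒ L
n=7: can move to 6, which is L ⇒ W
n=8: can move to 6, which is L ⇒ W
n=9: moves to 8(W), 7(W), 4(W), 1(W); every one is W ⇒ L
n=10: can move to 9, which is L ⇒ W
n=11: can move to 9, which is L ⇒ W
n=12: moves to 11(W), 10(W), 7(W), 4(W); every one is W ⇒ L
n=13: can move to 12, which is L ⇒ W
n=14: can move to 12, which is L ⇒ W
n=15: moves to 14(W), 13(W), 10(W), 7(W); every one is W ⇒ L
n=16: can move to 15, which is L ⇒ W
n=17: can move to 15, which is L ⇒ W
n=18: moves to 17(W), 16(W), 13(W), 10(W); every one is W ⇒ L
n=19: can move to 18, which is L ⇒ W
n=20: can move to 18, which is L ⇒ W
n=21: moves to 20(W), 19(W), 16(W), 13(W); every one is W ⇒ L
n=22: can move to 21, which is L ⇒ W
n=23: can move to 21, which is L ⇒ W
n=24: moves to 23(W), 22(W), 19(W), 16(W); every one is W ⇒ L
n=25: can move to 24, which is L ⇒ W
n=26: can move to 24, which is L ⇒ W
n=27: moves to 26(W), 25(W), 22(W), 19(W); every one is W ⇒ L
n=28: can move to 27, which is L ⇒ W
n=29: can move to 27, which is L ⇒ W
n=30: moves to 29(W), 28(W), 25(W), 22(W); every one is W ⇒ L
n=31: can move to 30, which is L ⇒ W
n=32: can move to 30, which is L ⇒ W
n=33: moves to 32(W), 31(W), 28(W), 25(W); every one is W ⇒ L
n=34: can move to 33, which is L ⇒ W
n=35: can move to 33, which is L ⇒ W
n=36: moves to 35(W), 34(W), 31(W), 28(W); every one is W ⇒ L
n=37: can move to 36, which is L ⇒ W
n=38: can move to 36, which is L ⇒ W
The losing starting values of n are exactly the entries labelled L in this table (13 of them).

0, 3, 6, 9, 12, 15, 18, 21, 24, 27, 30, 33, 36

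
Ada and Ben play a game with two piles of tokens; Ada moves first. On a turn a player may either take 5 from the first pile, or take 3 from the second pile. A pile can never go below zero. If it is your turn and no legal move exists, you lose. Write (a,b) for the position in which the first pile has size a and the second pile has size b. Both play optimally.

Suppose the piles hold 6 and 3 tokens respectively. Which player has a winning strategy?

Ben wins.

Compute win/loss labels from the base case upward. A position with no move is L. Any other position is W if it can reach an L in one move, else L.
No move ever increases a pile, so every position that can arise here has a ≤ 6 and b ≤ 3; it is enough to label the cells with 0 ≤ a ≤ 6 and 0 ≤ b ≤ 3.
Every move lowers a or b (never raises either), so fill the grid row by row in increasing a, and left to right within a row: each cell's successors are then already labelled.
      b=0  b=1  b=2  b=3
a=0:    L    L    L    W
a=1:    L    L    L    W
a=2:    L    L    L    W
a=3:    L    L    L    W
a=4:    L    L    L    W
a=5:    W    W    W    L
a=6:    W    W    W    L
Cells with no legal move (terminal, hence L): (0,0), (0,1), (0,2), (1,0), (1,1), (1,2), (2,0), (2,1), (2,2), (3,0), (3,1), (3,2), (4,0), (4,1), (4,2).
The remaining L cells, each justified by listing all of its moves:
(5,3): moves to (0,3)(W), (5,0)(W); every one is W ⇒ L
(6,3): moves to (1,3)(W), (6,0)(W); every one is W ⇒ L
Every other cell has at least one move into one of the L cells above, so it is W.
The starting position (6,3) is L: whatever Ada does, the opponent receives a W position.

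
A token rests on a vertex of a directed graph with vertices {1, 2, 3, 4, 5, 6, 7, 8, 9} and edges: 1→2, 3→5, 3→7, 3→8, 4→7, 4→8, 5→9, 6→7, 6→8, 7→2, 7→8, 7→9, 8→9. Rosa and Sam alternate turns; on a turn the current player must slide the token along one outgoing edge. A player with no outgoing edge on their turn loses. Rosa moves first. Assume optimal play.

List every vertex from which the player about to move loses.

2, 3, 4, 6, 9

Positions with no move are L. A position that does have a move is losing for the player to move precisely when every available move leads to a winning position for the opponent. Fill in the labels:
Every edge goes from a vertex to one that appears earlier in the order 2, 9, 8, 7, 4, 1, 5, 6, 3, so processing vertices in that order labels each vertex after all of its successors.
2: no outgoing edge → L
9: no outgoing edge → L
8: →9(L), so W
7: →9(L), so W
4: →7(W), 8(W) — all W, so L
1: →2(L), so W
5: →9(L), so W
6: →7(W), 8(W) — all W, so L
3: →5(W), 7(W), 8(W) — all W, so L
Reading off the rows marked L gives the requested list; there are 5 such vertices.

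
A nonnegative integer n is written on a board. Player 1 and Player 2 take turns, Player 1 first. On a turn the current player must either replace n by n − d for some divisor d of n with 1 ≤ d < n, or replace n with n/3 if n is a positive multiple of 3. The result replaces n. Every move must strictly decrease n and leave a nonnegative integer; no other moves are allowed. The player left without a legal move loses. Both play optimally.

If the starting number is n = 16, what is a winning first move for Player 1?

Label each position W (a win for the player to move) or L (a loss). A position with no legal move is L; any other position is W exactly when some move reaches an L, and L when every move reaches a W.
n=0: no move → L
n=1: no move → L
n=2: →1(L), so W
n=3: →1(L), so W
n=4: →2(W), 3(W) — all W, so L
n=5: →4(L), so W
n=6: →4(L), so W
n=7: →6(W) only, which is W, so L
n=8: →4(L), so W
n=9: →3(W), 6(W), 8(W) — all W, so L
n=10: →9(L), so W
n=11: →10(W) only, which is W, so L
n=12: →4(L), so W
n=13: →12(W) only, which is W, so L
n=14: →7(L), so W
n=15: →5(W), 10(W), 12(W), 14(W) — all W, so L
n=16: →15(L), so W
From 16, the L positions reachable in one move are: 15.

Move to 15.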